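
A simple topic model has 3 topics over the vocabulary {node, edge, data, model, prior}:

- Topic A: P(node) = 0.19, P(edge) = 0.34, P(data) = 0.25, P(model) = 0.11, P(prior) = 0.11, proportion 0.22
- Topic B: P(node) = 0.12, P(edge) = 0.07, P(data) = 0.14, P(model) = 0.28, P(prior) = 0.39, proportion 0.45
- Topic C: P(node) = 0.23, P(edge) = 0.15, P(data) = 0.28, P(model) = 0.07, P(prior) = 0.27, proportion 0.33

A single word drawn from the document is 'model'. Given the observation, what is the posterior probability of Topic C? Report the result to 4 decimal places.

P(component k | x) = π_k·f_k(x) / marginal(x), where marginal(x) = Σ_j π_j·f_j(x).
Evaluate each component's likelihood at the observed value:
  f_A = P(model | comp) = 0.11
  f_B = P(model | comp) = 0.28
  f_C = P(model | comp) = 0.07
Multiply by the mixture weights:
  π_A·f_A = 0.22 × 0.11 = 0.0242
  π_B·f_B = 0.45 × 0.28 = 0.126
  π_C·f_C = 0.33 × 0.07 = 0.0231
Evidence: 0.0242 + 0.126 + 0.0231 = 0.1733
P(Topic C | the observation) = 0.0231 / 0.1733 ≈ 0.1333

0.1333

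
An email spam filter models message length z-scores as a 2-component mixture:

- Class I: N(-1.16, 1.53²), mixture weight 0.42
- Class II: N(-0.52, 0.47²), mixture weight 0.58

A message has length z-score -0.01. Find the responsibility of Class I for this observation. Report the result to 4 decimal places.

The responsibility of component k is P(Z=k) f_k(x) divided by Σ_j P(Z=j) f_j(x).
Component likelihoods at x = -0.01:
  f_I = (1/(1.53·√(2π)))·exp(−(-0.01−-1.16)²/(2·1.53²)) = 0.260747·exp(-0.28248) = 0.196581
  f_II = (1/(0.47·√(2π)))·exp(−(-0.01−-0.52)²/(2·0.47²)) = 0.848813·exp(-0.58873) = 0.471119
Multiply by the mixture weights:
  P(Z=I)·f_I = 0.42 × 0.196581 = 0.0825638
  P(Z=II)·f_II = 0.58 × 0.471119 = 0.273249
Sum: 0.0825638 + 0.273249 = 0.355813
P(Class I | -0.01) ≈ 0.2320

0.2320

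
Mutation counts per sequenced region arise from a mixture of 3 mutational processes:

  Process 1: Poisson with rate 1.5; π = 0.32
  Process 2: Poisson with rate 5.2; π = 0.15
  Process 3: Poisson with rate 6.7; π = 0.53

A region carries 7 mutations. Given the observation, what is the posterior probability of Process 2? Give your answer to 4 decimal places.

Apply Bayes' rule: the posterior for each component is proportional to its prior times its likelihood at x.
Poisson probabilities:
  p_1 = 0.000756426
  p_2 = 0.112528
  p_3 = 0.14802
Weight by the priors:
  w_1·p_1 = 0.32 × 0.000756426 = 0.000242056
  w_2·p_2 = 0.15 × 0.112528 = 0.0168792
  w_3·p_3 = 0.53 × 0.14802 = 0.0784505
Evidence: 0.000242056 + 0.0168792 + 0.0784505 = 0.0955718
So the posterior for Process 2 is 0.0168792 / 0.0955718 ≈ 0.1766.

0.1766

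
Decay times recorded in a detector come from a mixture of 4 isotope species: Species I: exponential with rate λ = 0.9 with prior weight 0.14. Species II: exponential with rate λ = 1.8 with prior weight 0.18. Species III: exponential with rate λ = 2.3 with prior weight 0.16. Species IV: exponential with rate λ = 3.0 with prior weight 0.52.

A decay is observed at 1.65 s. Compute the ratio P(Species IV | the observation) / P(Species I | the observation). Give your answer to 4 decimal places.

Posterior odds = (P(Z=i) f_i(x)) / (P(Z=j) f_j(x)); the normalising sum cancels.
Component likelihoods at x = 1.65 s:
  p_I = 0.203852
  p_II = 0.092346
  p_III = 0.0517107
  p_IV = 0.0212502
Odds = (0.52/0.14) × (0.0212502/0.203852) = 3.71429 × 0.104243 ≈ 0.3872

0.3872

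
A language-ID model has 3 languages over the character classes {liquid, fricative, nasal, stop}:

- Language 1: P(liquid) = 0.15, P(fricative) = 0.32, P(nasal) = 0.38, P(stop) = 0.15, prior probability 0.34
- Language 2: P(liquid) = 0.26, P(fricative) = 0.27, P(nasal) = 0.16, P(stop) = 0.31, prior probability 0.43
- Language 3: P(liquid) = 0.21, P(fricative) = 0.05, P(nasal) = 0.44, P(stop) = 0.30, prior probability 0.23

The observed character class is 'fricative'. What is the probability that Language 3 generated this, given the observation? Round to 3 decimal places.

Posterior ∝ prior × likelihood, so P(k | x) ∝ π_k f_k(x); normalise over all components.
Categorical probabilities:
  f_1 = 0.32
  f_2 = 0.27
  f_3 = 0.05
Unnormalised posteriors:
  π_1·f_1 = 0.34 × 0.32 = 0.1088
  π_2·f_2 = 0.43 × 0.27 = 0.1161
  π_3·f_3 = 0.23 × 0.05 = 0.0115
Marginal: 0.1088 + 0.1161 + 0.0115 = 0.2364
So the posterior for Language 3 is 0.0115 / 0.2364 ≈ 0.049.

0.049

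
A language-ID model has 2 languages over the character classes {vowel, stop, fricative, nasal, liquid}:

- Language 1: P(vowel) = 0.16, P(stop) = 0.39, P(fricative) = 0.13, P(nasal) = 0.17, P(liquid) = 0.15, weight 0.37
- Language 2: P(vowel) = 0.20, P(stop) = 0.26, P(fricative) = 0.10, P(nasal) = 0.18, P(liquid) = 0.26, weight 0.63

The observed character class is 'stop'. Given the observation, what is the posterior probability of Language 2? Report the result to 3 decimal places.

0.532

By Bayes' theorem, P(k | x) = π_k f_k(x) / Σ_j π_j f_j(x).
Component likelihoods at x = 'stop':
  f_1 = P(stop | comp) = 0.39
  f_2 = P(stop | comp) = 0.26
Unnormalised posteriors:
  π_1·f_1 = 0.37 × 0.39 = 0.1443
  π_2·f_2 = 0.63 × 0.26 = 0.1638
Denominator: 0.1443 + 0.1638 = 0.3081
P(Language 2 | x) ≈ 0.532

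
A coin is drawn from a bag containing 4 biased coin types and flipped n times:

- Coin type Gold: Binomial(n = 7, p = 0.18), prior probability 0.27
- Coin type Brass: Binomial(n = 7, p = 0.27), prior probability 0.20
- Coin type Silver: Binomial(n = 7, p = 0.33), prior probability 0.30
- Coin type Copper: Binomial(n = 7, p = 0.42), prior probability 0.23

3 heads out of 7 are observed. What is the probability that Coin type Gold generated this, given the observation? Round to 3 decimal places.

Apply Bayes' rule: the posterior for each component is proportional to its prior times its likelihood at x.
Evaluate each component's likelihood at the observed value:
  L_Gold = 0.0922871
  L_Brass = 0.195637
  L_Silver = 0.25346
  L_Copper = 0.293446
Prior × likelihood for each component:
  π_Gold·L_Gold = 0.27 × 0.0922871 = 0.0249175
  π_Brass·L_Brass = 0.20 × 0.195637 = 0.0391274
  π_Silver·L_Silver = 0.30 × 0.25346 = 0.0760379
  π_Copper·L_Copper = 0.23 × 0.293446 = 0.0674925
Normaliser: 0.0249175 + 0.0391274 + 0.0760379 + 0.0674925 = 0.207575
P(Coin type Gold | x) ≈ 0.120

0.120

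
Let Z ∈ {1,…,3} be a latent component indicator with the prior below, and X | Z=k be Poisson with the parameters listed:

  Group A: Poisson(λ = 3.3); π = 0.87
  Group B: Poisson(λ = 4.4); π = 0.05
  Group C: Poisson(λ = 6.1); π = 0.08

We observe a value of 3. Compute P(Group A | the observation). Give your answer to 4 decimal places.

Apply Bayes' rule: the posterior for each component is proportional to its prior times its likelihood at x.
Component likelihoods at x = 3:
  p_A = 0.220912
  p_B = 0.174305
  p_C = 0.0848481
Multiply by the mixture weights:
  P(Z=A)·p_A = 0.87 × 0.220912 = 0.192193
  P(Z=B)·p_B = 0.05 × 0.174305 = 0.00871527
  P(Z=C)·p_C = 0.08 × 0.0848481 = 0.00678784
Normaliser: 0.192193 + 0.00871527 + 0.00678784 = 0.207696
P(Group A | data) ≈ 0.9254

0.9254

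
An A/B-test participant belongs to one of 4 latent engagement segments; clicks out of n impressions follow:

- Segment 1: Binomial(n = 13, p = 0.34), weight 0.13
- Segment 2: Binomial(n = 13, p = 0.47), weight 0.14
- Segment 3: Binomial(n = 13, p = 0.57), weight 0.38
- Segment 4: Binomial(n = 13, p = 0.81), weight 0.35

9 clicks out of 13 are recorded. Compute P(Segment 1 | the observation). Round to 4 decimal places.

The responsibility of component k is P(Z=k) f_k(x) divided by Σ_j P(Z=j) f_j(x).
Evaluate each component's likelihood at the observed value:
  f_1 = 0.00823744
  f_2 = 0.0631379
  f_3 = 0.155258
  f_4 = 0.139857
Multiply by the mixture weights:
  P(Z=1)·f_1 = 0.13 × 0.00823744 = 0.00107087
  P(Z=2)·f_2 = 0.14 × 0.0631379 = 0.00883931
  P(Z=3)·f_3 = 0.38 × 0.155258 = 0.058998
  P(Z=4)·f_4 = 0.35 × 0.139857 = 0.0489501
Normaliser: 0.00107087 + 0.00883931 + 0.058998 + 0.0489501 = 0.117858
Responsibility of Segment 1: 0.00107087 / 0.117858 ≈ 0.0091

0.0091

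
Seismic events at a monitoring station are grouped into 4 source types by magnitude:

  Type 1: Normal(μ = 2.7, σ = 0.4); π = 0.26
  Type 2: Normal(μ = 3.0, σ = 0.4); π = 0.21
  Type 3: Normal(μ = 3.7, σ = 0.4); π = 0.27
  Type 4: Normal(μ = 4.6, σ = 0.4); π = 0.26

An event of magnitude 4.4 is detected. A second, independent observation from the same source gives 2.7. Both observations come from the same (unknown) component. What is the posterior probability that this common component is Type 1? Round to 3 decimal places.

0.011

P(component k | x) = P(Z=k)·f_k(x) / marginal(x), where marginal(x) = Σ_j P(Z=j)·f_j(x).
Since both observations come from the same component, the likelihood for component k is f_k(x₁)·f_k(x₂).
  L_1 = [(1/(0.4·√(2π)))·exp(−(4.4−2.7)²/(2·0.4²)) = 0.997356·exp(-9.03125) = 0.000119297] × [0.997356] = 0.000118981
  L_2 = [(1/(0.4·√(2π)))·exp(−(4.4−3.0)²/(2·0.4²)) = 0.997356·exp(-6.12500) = 0.00218171] × [0.752844] = 0.00164248
  L_3 = [(1/(0.4·√(2π)))·exp(−(4.4−3.7)²/(2·0.4²)) = 0.997356·exp(-1.53125) = 0.215693] × [0.0438208] = 0.00945184
  L_4 = [(1/(0.4·√(2π)))·exp(−(4.4−4.6)²/(2·0.4²)) = 0.997356·exp(-0.12500) = 0.880163] × [1.25738e-05] = 1.1067e-05
Unnormalised posteriors:
  P(Z=1)·L_1 = 0.26 × 0.000118981 = 3.09351e-05
  P(Z=2)·L_2 = 0.21 × 0.00164248 = 0.000344922
  P(Z=3)·L_3 = 0.27 × 0.00945184 = 0.002552
  P(Z=4)·L_4 = 0.26 × 1.1067e-05 = 2.87741e-06
Evidence: 3.09351e-05 + 0.000344922 + 0.002552 + 2.87741e-06 = 0.00293073
Responsibility of Type 1: 3.09351e-05 / 0.00293073 ≈ 0.011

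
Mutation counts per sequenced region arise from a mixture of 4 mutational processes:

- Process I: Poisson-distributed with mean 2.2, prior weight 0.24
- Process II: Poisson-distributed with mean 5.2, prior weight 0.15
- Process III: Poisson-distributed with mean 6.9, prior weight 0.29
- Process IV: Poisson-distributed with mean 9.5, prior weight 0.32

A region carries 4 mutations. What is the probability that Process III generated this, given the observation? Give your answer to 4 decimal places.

0.3176

Apply Bayes' rule: the posterior for each component is proportional to its prior times its likelihood at x.
Poisson probabilities:
  L_I = e^(−2.2)·2.2^4/4! = 0.108151
  L_II = e^(−5.2)·5.2^4/4! = 0.168063
  L_III = e^(−6.9)·6.9^4/4! = 0.0951816
  L_IV = e^(−9.5)·9.5^4/4! = 0.025403
Prior × likelihood for each component:
  w_I·L_I = 0.24 × 0.108151 = 0.0259563
  w_II·L_II = 0.15 × 0.168063 = 0.0252094
  w_III·L_III = 0.29 × 0.0951816 = 0.0276027
  w_IV·L_IV = 0.32 × 0.025403 = 0.00812897
Denominator: 0.0259563 + 0.0252094 + 0.0276027 + 0.00812897 = 0.0868973
P(Process III | the observation) = 0.0276027 / 0.0868973 ≈ 0.3176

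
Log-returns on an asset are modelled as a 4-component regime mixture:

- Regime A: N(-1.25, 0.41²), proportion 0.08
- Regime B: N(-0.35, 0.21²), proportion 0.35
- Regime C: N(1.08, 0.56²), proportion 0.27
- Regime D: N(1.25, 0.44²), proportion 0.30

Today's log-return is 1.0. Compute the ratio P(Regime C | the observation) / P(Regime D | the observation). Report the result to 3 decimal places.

Since P(k|x) ∝ P(Z=k) f_k(x), the posterior odds are P(Z=i) f_i(x) / (P(Z=j) f_j(x)).
Evaluate each component's likelihood at the observed value:
  p_A = (1/(0.41·√(2π)))·exp(−(1.0−-1.25)²/(2·0.41²)) = 0.973030·exp(-15.05800) = 2.80879e-07
  p_B = (1/(0.21·√(2π)))·exp(−(1.0−-0.35)²/(2·0.21²)) = 1.899725·exp(-20.66327) = 2.0172e-09
  p_C = (1/(0.56·√(2π)))·exp(−(1.0−1.08)²/(2·0.56²)) = 0.712397·exp(-0.01020) = 0.705165
  p_D = (1/(0.44·√(2π)))·exp(−(1.0−1.25)²/(2·0.44²)) = 0.906687·exp(-0.16142) = 0.771535
Odds = (0.27/0.30) × (0.705165/0.771535) = 0.9 × 0.913976 ≈ 0.823

0.823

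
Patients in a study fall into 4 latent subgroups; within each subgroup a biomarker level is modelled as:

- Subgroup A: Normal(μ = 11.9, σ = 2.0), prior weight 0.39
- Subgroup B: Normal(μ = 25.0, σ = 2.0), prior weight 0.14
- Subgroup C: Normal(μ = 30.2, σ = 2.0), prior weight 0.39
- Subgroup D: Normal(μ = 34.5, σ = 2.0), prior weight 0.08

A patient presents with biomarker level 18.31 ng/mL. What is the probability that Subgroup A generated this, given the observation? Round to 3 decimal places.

The responsibility of component k is π_k f_k(x) divided by Σ_j π_j f_j(x).
Component likelihoods at x = 18.31 ng/mL:
  p_A = (1/(2.0·√(2π)))·exp(−(18.31−11.9)²/(2·2.0²)) = 0.199471·exp(-5.13601) = 0.00117311
  p_B = (1/(2.0·√(2π)))·exp(−(18.31−25.0)²/(2·2.0²)) = 0.199471·exp(-5.59451) = 0.000741676
  p_C = (1/(2.0·√(2π)))·exp(−(18.31−30.2)²/(2·2.0²)) = 0.199471·exp(-17.67151) = 4.21929e-09
  p_D = (1/(2.0·√(2π)))·exp(−(18.31−34.5)²/(2·2.0²)) = 0.199471·exp(-32.76451) = 1.17607e-15
Weight by the priors:
  π_A·p_A = 0.39 × 0.00117311 = 0.000457512
  π_B·p_B = 0.14 × 0.000741676 = 0.000103835
  π_C·p_C = 0.39 × 4.21929e-09 = 1.64552e-09
  π_D·p_D = 0.08 × 1.17607e-15 = 9.40856e-17
Denominator: 0.000457512 + 0.000103835 + 1.64552e-09 + 9.40856e-17 = 0.000561349
So the posterior for Subgroup A is 0.000457512 / 0.000561349 ≈ 0.815.

0.815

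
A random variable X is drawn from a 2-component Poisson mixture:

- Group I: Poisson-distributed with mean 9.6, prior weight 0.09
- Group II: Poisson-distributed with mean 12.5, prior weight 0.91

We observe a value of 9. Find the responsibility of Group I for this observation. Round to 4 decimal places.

0.1432

Apply Bayes' rule: the posterior for each component is proportional to its prior times its likelihood at x.
Poisson probabilities:
  f_I = 0.129256
  f_II = 0.0765149
Prior × likelihood for each component:
  w_I·f_I = 0.09 × 0.129256 = 0.011633
  w_II·f_II = 0.91 × 0.0765149 = 0.0696286
Marginal: 0.011633 + 0.0696286 = 0.0812616
P(Group I | 9) ≈ 0.1432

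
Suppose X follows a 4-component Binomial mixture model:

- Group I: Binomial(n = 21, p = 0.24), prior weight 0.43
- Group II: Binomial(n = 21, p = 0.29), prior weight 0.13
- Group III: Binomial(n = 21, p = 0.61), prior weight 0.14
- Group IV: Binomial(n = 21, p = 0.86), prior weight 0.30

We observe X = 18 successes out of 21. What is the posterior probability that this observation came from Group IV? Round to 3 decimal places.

Apply Bayes' rule: the posterior for each component is proportional to its prior times its likelihood at x.
Binomial probabilities:
  f_I = 4.07469e-09
  f_II = 1.00182e-07
  f_III = 0.010789
  f_IV = 0.241662
Multiply by the mixture weights:
  w_I·f_I = 0.43 × 4.07469e-09 = 1.75212e-09
  w_II·f_II = 0.13 × 1.00182e-07 = 1.30237e-08
  w_III·f_III = 0.14 × 0.010789 = 0.00151046
  w_IV·f_IV = 0.30 × 0.241662 = 0.0724985
Normaliser: 1.75212e-09 + 1.30237e-08 + 0.00151046 + 0.0724985 = 0.074009
Responsibility of Group IV: 0.0724985 / 0.074009 ≈ 0.980

0.980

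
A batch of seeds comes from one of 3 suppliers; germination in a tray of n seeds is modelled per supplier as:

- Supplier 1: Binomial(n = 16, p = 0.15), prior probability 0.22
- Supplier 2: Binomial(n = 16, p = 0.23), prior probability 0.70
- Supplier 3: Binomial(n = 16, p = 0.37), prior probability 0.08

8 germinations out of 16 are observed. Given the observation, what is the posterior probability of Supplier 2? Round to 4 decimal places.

Posterior ∝ prior × likelihood, so P(k | x) ∝ P(Z=k) f_k(x); normalise over all components.
Binomial probabilities:
  L_1 = C(16,8)·0.15^8·0.85^8 = 12870·2.56289e-07·0.272491 = 0.000898794
  L_2 = C(16,8)·0.23^8·0.77^8 = 12870·7.8311e-06·0.123574 = 0.0124545
  L_3 = C(16,8)·0.37^8·0.63^8 = 12870·0.000351248·0.0248156 = 0.11218
Multiply by the mixture weights:
  P(Z=1)·L_1 = 0.22 × 0.000898794 = 0.000197735
  P(Z=2)·L_2 = 0.70 × 0.0124545 = 0.00871816
  P(Z=3)·L_3 = 0.08 × 0.11218 = 0.00897443
Denominator: 0.000197735 + 0.00871816 + 0.00897443 = 0.0178903
Responsibility of Supplier 2: 0.00871816 / 0.0178903 ≈ 0.4873

0.4873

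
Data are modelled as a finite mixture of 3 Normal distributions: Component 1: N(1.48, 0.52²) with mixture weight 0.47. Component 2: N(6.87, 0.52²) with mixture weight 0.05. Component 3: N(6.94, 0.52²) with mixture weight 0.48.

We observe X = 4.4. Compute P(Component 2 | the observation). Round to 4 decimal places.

0.1633

Apply Bayes' rule: the posterior for each component is proportional to its prior times its likelihood at x.
Evaluate each component's likelihood at the observed value:
  f_1 = 1.09069e-07
  f_2 = 9.67213e-06
  f_3 = 5.05696e-06
Prior × likelihood for each component:
  w_1·f_1 = 0.47 × 1.09069e-07 = 5.12625e-08
  w_2·f_2 = 0.05 × 9.67213e-06 = 4.83606e-07
  w_3·f_3 = 0.48 × 5.05696e-06 = 2.42734e-06
Evidence: 5.12625e-08 + 4.83606e-07 + 2.42734e-06 = 2.96221e-06
So the posterior for Component 2 is 4.83606e-07 / 2.96221e-06 ≈ 0.1633.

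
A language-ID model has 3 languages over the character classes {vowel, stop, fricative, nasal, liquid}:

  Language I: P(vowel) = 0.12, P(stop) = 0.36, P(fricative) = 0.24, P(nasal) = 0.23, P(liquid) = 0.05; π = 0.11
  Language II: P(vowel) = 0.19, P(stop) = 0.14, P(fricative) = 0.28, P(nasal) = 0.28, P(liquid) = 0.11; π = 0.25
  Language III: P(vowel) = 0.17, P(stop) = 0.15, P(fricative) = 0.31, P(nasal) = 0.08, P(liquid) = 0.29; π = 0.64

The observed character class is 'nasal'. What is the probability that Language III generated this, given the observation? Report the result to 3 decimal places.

0.349

P(component k | x) = π_k·f_k(x) / marginal(x), where marginal(x) = Σ_j π_j·f_j(x).
Component likelihoods at x = 'nasal':
  p_I = P(nasal | comp) = 0.23
  p_II = P(nasal | comp) = 0.28
  p_III = P(nasal | comp) = 0.08
Weight by the priors:
  π_I·p_I = 0.11 × 0.23 = 0.0253
  π_II·p_II = 0.25 × 0.28 = 0.07
  π_III·p_III = 0.64 × 0.08 = 0.0512
Marginal: 0.0253 + 0.07 + 0.0512 = 0.1465
P(Language III | x) ≈ 0.349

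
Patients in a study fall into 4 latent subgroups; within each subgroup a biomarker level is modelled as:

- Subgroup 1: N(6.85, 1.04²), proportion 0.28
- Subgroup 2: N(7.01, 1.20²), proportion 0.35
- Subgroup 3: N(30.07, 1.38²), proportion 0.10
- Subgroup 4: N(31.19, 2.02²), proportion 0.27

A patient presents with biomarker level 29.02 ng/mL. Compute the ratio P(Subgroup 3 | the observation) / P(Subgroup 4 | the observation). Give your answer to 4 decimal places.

0.7228

Posterior odds = (P(Z=i) f_i(x)) / (P(Z=j) f_j(x)); the normalising sum cancels.
Normal densities:
  p_1 = 8.05704e-100
  p_2 = 2.9496e-74
  p_3 = 0.216431
  p_4 = 0.110908
Odds = (0.10/0.27) × (0.216431/0.110908) = 0.37037 × 1.95144 ≈ 0.7228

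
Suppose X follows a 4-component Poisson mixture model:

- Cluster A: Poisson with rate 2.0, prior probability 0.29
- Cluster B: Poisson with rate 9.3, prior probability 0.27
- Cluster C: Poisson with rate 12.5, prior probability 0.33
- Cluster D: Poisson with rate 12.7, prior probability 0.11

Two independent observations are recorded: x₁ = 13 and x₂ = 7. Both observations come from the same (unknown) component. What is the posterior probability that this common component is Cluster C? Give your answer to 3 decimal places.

P(component k | x) = π_k·f_k(x) / marginal(x), where marginal(x) = Σ_j π_j·f_j(x).
Since both observations come from the same component, the likelihood for component k is f_k(x₁)·f_k(x₂).
  L_A = [1.78041e-07] × [0.00343709] = 6.11943e-10
  L_B = [0.0571557] × [0.109147] = 0.00623836
  L_C = [0.10886] × [0.0352581] = 0.0038382
  L_D = [0.109554] × [0.0322593] = 0.00353414
Unnormalised posteriors:
  π_A·L_A = 0.29 × 6.11943e-10 = 1.77464e-10
  π_B·L_B = 0.27 × 0.00623836 = 0.00168436
  π_C·L_C = 0.33 × 0.0038382 = 0.00126661
  π_D·L_D = 0.11 × 0.00353414 = 0.000388755
Evidence: 1.77464e-10 + 0.00168436 + 0.00126661 + 0.000388755 = 0.00333972
Responsibility of Cluster C: 0.00126661 / 0.00333972 ≈ 0.379

0.379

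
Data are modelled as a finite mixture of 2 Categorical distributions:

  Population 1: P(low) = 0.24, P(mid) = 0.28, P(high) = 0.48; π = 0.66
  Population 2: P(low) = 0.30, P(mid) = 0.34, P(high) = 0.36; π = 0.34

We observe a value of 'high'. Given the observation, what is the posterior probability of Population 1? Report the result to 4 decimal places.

0.7213

The responsibility of component k is π_k f_k(x) divided by Σ_j π_j f_j(x).
Evaluate each component's likelihood at the observed value:
  p_1 = P(high | comp) = 0.48
  p_2 = P(high | comp) = 0.36
Weight by the priors:
  π_1·p_1 = 0.66 × 0.48 = 0.3168
  π_2·p_2 = 0.34 × 0.36 = 0.1224
Denominator: 0.3168 + 0.1224 = 0.4392
Responsibility of Population 1: 0.3168 / 0.4392 ≈ 0.7213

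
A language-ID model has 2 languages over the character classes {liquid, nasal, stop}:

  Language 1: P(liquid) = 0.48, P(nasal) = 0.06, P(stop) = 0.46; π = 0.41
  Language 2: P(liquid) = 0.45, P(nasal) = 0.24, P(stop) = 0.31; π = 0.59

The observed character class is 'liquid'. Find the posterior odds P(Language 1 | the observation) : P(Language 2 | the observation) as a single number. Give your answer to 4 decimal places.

Posterior odds = (w_i f_i(x)) / (w_j f_j(x)); the normalising sum cancels.
Categorical probabilities:
  p_1 = P(liquid | comp) = 0.48
  p_2 = P(liquid | comp) = 0.45
0.1968 / 0.2655 ≈ 0.7412

0.7412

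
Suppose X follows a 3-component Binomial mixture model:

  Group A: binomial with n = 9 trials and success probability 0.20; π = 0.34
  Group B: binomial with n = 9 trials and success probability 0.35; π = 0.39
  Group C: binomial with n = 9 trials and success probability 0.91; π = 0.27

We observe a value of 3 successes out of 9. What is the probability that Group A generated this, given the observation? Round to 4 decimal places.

By Bayes' theorem, P(k | x) = P(Z=k) f_k(x) / Σ_j P(Z=j) f_j(x).
Binomial probabilities:
  p_A = C(9,3)·0.20^3·0.80^6 = 84·0.008·0.262144 = 0.176161
  p_B = C(9,3)·0.35^3·0.65^6 = 84·0.042875·0.0754189 = 0.271621
  p_C = C(9,3)·0.91^3·0.09^6 = 84·0.753571·5.31441e-07 = 3.36402e-05
Unnormalised posteriors:
  P(Z=A)·p_A = 0.34 × 0.176161 = 0.0598947
  P(Z=B)·p_B = 0.39 × 0.271621 = 0.105932
  P(Z=C)·p_C = 0.27 × 3.36402e-05 = 9.08285e-06
Normaliser: 0.0598947 + 0.105932 + 9.08285e-06 = 0.165836
So the posterior for Group A is 0.0598947 / 0.165836 ≈ 0.3612.

0.3612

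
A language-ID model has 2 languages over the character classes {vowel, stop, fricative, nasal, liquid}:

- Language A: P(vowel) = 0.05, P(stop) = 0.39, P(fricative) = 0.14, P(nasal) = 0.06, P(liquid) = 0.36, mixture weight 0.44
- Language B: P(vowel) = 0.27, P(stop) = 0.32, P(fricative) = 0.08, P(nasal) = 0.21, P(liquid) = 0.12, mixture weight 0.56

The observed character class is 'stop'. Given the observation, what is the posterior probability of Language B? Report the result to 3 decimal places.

Apply Bayes' rule: the posterior for each component is proportional to its prior times its likelihood at x.
Evaluate each component's likelihood at the observed value:
  L_A = P(stop | comp) = 0.39
  L_B = P(stop | comp) = 0.32
Multiply by the mixture weights:
  π_A·L_A = 0.44 × 0.39 = 0.1716
  π_B·L_B = 0.56 × 0.32 = 0.1792
Evidence: 0.1716 + 0.1792 = 0.3508
P(Language B | 'stop') ≈ 0.511

0.511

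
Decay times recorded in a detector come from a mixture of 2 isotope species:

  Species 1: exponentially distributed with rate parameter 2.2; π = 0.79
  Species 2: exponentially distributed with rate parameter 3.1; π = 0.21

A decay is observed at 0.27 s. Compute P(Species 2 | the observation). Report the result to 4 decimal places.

0.2271

P(component k | x) = w_k·f_k(x) / marginal(x), where marginal(x) = Σ_j w_j·f_j(x).
Component likelihoods at x = 0.27 s:
  f_1 = 2.2·e^(−2.2·0.27) = 2.2·e^(−0.5940) = 1.21465
  f_2 = 3.1·e^(−3.1·0.27) = 3.1·e^(−0.8370) = 1.34232
Multiply by the mixture weights:
  w_1·f_1 = 0.79 × 1.21465 = 0.959575
  w_2·f_2 = 0.21 × 1.34232 = 0.281888
Evidence: 0.959575 + 0.281888 = 1.24146
P(Species 2 | the observation) = 0.281888 / 1.24146 ≈ 0.2271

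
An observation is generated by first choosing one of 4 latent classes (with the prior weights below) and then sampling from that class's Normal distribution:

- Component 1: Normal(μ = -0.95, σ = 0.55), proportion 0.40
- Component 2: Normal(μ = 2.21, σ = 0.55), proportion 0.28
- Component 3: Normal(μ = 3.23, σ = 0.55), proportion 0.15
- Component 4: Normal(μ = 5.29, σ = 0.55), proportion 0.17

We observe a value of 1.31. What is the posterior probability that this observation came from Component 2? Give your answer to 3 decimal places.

0.994

P(component k | x) = π_k·f_k(x) / marginal(x), where marginal(x) = Σ_j π_j·f_j(x).
Component likelihoods at x = 1.31:
  f_1 = (1/(0.55·√(2π)))·exp(−(1.31−-0.95)²/(2·0.55²)) = 0.725350·exp(-8.44231) = 0.00015635
  f_2 = (1/(0.55·√(2π)))·exp(−(1.31−2.21)²/(2·0.55²)) = 0.725350·exp(-1.33884) = 0.19015
  f_3 = (1/(0.55·√(2π)))·exp(−(1.31−3.23)²/(2·0.55²)) = 0.725350·exp(-6.09322) = 0.00163793
  f_4 = (1/(0.55·√(2π)))·exp(−(1.31−5.29)²/(2·0.55²)) = 0.725350·exp(-26.18248) = 3.08774e-12
Weight by the priors:
  π_1·f_1 = 0.40 × 0.00015635 = 6.25399e-05
  π_2·f_2 = 0.28 × 0.19015 = 0.0532419
  π_3·f_3 = 0.15 × 0.00163793 = 0.000245689
  π_4·f_4 = 0.17 × 3.08774e-12 = 5.24916e-13
Normaliser: 6.25399e-05 + 0.0532419 + 0.000245689 + 5.24916e-13 = 0.0535501
So the posterior for Component 2 is 0.0532419 / 0.0535501 ≈ 0.994.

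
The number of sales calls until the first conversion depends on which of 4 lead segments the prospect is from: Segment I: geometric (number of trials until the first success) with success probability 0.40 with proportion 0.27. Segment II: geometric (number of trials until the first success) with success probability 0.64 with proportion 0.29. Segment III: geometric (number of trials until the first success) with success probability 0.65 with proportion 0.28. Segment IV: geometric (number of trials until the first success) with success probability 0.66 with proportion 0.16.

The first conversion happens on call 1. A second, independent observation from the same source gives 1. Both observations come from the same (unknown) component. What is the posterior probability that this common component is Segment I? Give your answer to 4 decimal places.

0.1234

Posterior ∝ prior × likelihood, so P(k | x) ∝ π_k f_k(x); normalise over all components.
Since both observations come from the same component, the likelihood for component k is f_k(x₁)·f_k(x₂).
  p_I = [0.4] × [0.4] = 0.16
  p_II = [0.64] × [0.64] = 0.4096
  p_III = [0.65] × [0.65] = 0.4225
  p_IV = [0.66] × [0.66] = 0.4356
Multiply by the mixture weights:
  π_I·p_I = 0.27 × 0.16 = 0.0432
  π_II·p_II = 0.29 × 0.4096 = 0.118784
  π_III·p_III = 0.28 × 0.4225 = 0.1183
  π_IV·p_IV = 0.16 × 0.4356 = 0.069696
Sum: 0.0432 + 0.118784 + 0.1183 + 0.069696 = 0.34998
P(Segment I | data) ≈ 0.1234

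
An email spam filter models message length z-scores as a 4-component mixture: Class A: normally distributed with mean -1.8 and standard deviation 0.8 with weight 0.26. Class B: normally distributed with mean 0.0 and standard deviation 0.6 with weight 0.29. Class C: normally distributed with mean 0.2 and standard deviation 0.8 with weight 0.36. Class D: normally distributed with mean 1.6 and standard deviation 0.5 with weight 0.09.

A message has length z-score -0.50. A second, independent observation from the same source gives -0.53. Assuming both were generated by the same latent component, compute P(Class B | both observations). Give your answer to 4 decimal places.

By Bayes' theorem, P(k | x) = w_k f_k(x) / Σ_j w_j f_j(x).
Since both observations come from the same component, the likelihood for component k is f_k(x₁)·f_k(x₂).
  f_A = [(1/(0.8·√(2π)))·exp(−(-0.50−-1.8)²/(2·0.8²)) = 0.498678·exp(-1.32031) = 0.133173] × [0.141441] = 0.0188361
  f_B = [(1/(0.6·√(2π)))·exp(−(-0.50−0.0)²/(2·0.6²)) = 0.664904·exp(-0.34722) = 0.469853] × [0.450115] = 0.211488
  f_C = [(1/(0.8·√(2π)))·exp(−(-0.50−0.2)²/(2·0.8²)) = 0.498678·exp(-0.38281) = 0.340069] × [0.32886] = 0.111835
  f_D = [(1/(0.5·√(2π)))·exp(−(-0.50−1.6)²/(2·0.5²)) = 0.797885·exp(-8.82000) = 0.000117886] × [9.14616e-05] = 1.07821e-08
Unnormalised posteriors:
  w_A·f_A = 0.26 × 0.0188361 = 0.00489738
  w_B·f_B = 0.29 × 0.211488 = 0.0613315
  w_C·f_C = 0.36 × 0.111835 = 0.0402606
  w_D·f_D = 0.09 × 1.07821e-08 = 9.70385e-10
Marginal: 0.00489738 + 0.0613315 + 0.0402606 + 9.70385e-10 = 0.10649
P(Class B | x) = 0.0613315 / 0.10649 ≈ 0.5759

0.5759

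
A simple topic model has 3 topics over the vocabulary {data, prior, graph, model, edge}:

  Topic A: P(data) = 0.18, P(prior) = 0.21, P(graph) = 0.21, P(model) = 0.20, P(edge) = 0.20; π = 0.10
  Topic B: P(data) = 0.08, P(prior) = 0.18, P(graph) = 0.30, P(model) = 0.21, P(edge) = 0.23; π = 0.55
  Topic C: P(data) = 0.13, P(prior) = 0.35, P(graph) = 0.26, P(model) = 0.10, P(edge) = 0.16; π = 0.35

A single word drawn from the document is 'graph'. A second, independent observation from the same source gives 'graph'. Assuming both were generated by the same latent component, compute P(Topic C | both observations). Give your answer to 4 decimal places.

0.3050

Apply Bayes' rule: the posterior for each component is proportional to its prior times its likelihood at x.
Since both observations come from the same component, the likelihood for component k is f_k(x₁)·f_k(x₂).
  p_A = [P(graph | comp) = 0.21] × [0.21] = 0.0441
  p_B = [P(graph | comp) = 0.30] × [0.3] = 0.09
  p_C = [P(graph | comp) = 0.26] × [0.26] = 0.0676
Weight by the priors:
  π_A·p_A = 0.10 × 0.0441 = 0.00441
  π_B·p_B = 0.55 × 0.09 = 0.0495
  π_C·p_C = 0.35 × 0.0676 = 0.02366
Sum: 0.00441 + 0.0495 + 0.02366 = 0.07757
Responsibility of Topic C: 0.02366 / 0.07757 ≈ 0.3050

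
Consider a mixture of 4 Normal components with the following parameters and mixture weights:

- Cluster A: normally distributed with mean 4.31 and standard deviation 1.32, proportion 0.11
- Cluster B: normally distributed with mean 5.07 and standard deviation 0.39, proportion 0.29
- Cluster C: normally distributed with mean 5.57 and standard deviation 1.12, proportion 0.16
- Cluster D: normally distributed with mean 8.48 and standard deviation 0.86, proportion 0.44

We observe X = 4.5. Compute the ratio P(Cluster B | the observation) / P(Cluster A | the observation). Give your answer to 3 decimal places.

3.099

The posterior odds equal the prior odds times the likelihood ratio: (π_i/π_j)·(f_i(x)/f_j(x)).
Evaluate each component's likelihood at the observed value:
  f_A = 0.299114
  f_B = 0.351559
  f_C = 0.225684
  f_D = 1.03671e-05
Posterior odds = (π_B·f_B) / (π_A·f_A) = (0.29·0.351559) / (0.11·0.299114) = 0.101952 / 0.0329026 ≈ 3.099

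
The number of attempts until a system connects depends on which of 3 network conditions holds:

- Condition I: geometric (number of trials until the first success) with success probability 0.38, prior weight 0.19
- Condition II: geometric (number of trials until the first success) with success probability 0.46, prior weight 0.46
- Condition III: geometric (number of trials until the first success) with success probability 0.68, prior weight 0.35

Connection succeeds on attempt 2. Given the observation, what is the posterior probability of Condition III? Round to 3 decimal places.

0.324

Apply Bayes' rule: the posterior for each component is proportional to its prior times its likelihood at x.
Evaluate each component's likelihood at the observed value:
  f_I = 0.2356
  f_II = 0.2484
  f_III = 0.2176
Multiply by the mixture weights:
  π_I·f_I = 0.19 × 0.2356 = 0.044764
  π_II·f_II = 0.46 × 0.2484 = 0.114264
  π_III·f_III = 0.35 × 0.2176 = 0.07616
Denominator: 0.044764 + 0.114264 + 0.07616 = 0.235188
P(Condition III | 2) ≈ 0.324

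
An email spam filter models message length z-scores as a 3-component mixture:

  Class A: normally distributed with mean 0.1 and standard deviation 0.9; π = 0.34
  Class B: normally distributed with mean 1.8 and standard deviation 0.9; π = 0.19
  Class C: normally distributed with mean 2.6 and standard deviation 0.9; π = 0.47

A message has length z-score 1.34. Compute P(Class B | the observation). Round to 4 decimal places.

0.3512

P(component k | x) = π_k·f_k(x) / marginal(x), where marginal(x) = Σ_j π_j·f_j(x).
Normal densities:
  f_A = 0.171579
  f_B = 0.388992
  f_C = 0.166364
Prior × likelihood for each component:
  π_A·f_A = 0.34 × 0.171579 = 0.0583367
  π_B·f_B = 0.19 × 0.388992 = 0.0739086
  π_C·f_C = 0.47 × 0.166364 = 0.078191
Marginal: 0.0583367 + 0.0739086 + 0.078191 = 0.210436
So the posterior for Class B is 0.0739086 / 0.210436 ≈ 0.3512.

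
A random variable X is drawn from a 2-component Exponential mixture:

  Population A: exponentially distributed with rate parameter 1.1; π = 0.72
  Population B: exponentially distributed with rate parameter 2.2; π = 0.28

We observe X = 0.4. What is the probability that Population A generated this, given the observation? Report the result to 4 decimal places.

Posterior ∝ prior × likelihood, so P(k | x) ∝ P(Z=k) f_k(x); normalise over all components.
Evaluate each component's likelihood at the observed value:
  p_A = 0.70844
  p_B = 0.912522
Unnormalised posteriors:
  P(Z=A)·p_A = 0.72 × 0.70844 = 0.510077
  P(Z=B)·p_B = 0.28 × 0.912522 = 0.255506
Evidence: 0.510077 + 0.255506 = 0.765583
Responsibility of Population A: 0.510077 / 0.765583 ≈ 0.6663

0.6663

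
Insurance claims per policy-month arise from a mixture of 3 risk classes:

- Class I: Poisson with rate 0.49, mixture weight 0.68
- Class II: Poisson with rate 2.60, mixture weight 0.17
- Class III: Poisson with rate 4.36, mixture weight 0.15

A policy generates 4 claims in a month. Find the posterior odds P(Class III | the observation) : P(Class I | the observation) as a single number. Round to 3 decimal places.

28.842

Posterior odds = (π_i f_i(x)) / (π_j f_j(x)); the normalising sum cancels.
Component likelihoods at x = 4 claims:
  f_I = 0.00147153
  f_II = 0.141422
  f_III = 0.192403
Posterior odds = (π_III·f_III) / (π_I·f_I) = (0.15·0.192403) / (0.68·0.00147153) = 0.0288604 / 0.00100064 ≈ 28.842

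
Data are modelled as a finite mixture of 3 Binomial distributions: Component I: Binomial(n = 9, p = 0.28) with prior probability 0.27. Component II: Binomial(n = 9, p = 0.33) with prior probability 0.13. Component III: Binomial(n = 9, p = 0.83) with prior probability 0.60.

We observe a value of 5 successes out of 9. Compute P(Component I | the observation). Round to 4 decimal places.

0.2940

Apply Bayes' rule: the posterior for each component is proportional to its prior times its likelihood at x.
Binomial probabilities:
  p_I = C(9,5)·0.28^5·0.72^4 = 126·0.00172104·0.268739 = 0.0582761
  p_II = C(9,5)·0.33^5·0.67^4 = 126·0.00391354·0.201511 = 0.0993664
  p_III = C(9,5)·0.83^5·0.17^4 = 126·0.393904·0.00083521 = 0.0414531
Weight by the priors:
  w_I·p_I = 0.27 × 0.0582761 = 0.0157346
  w_II·p_II = 0.13 × 0.0993664 = 0.0129176
  w_III·p_III = 0.60 × 0.0414531 = 0.0248718
Normaliser: 0.0157346 + 0.0129176 + 0.0248718 = 0.053524
P(Component I | 5 successes out of 9) = 0.0157346 / 0.053524 ≈ 0.2940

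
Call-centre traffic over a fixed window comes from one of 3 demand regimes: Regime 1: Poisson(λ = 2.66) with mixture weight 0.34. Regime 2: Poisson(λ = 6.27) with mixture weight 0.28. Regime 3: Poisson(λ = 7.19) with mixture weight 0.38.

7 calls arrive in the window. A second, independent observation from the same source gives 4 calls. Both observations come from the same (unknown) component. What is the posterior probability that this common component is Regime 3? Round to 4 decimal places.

By Bayes' theorem, P(k | x) = π_k f_k(x) / Σ_j π_j f_j(x).
Since both observations come from the same component, the likelihood for component k is f_k(x₁)·f_k(x₂).
  L_1 = [e^(−2.66)·2.66^7/7! = 0.0130773] × [0.145912] = 0.00190814
  L_2 = [e^(−6.27)·6.27^7/7! = 0.143026] × [0.121852] = 0.017428
  L_3 = [e^(−7.19)·7.19^7/7! = 0.148626] × [0.0839705] = 0.0124802
Multiply by the mixture weights:
  π_1·L_1 = 0.34 × 0.00190814 = 0.000648767
  π_2·L_2 = 0.28 × 0.017428 = 0.00487985
  π_3·L_3 = 0.38 × 0.0124802 = 0.00474247
Denominator: 0.000648767 + 0.00487985 + 0.00474247 = 0.0102711
So the posterior for Regime 3 is 0.00474247 / 0.0102711 ≈ 0.4617.

0.4617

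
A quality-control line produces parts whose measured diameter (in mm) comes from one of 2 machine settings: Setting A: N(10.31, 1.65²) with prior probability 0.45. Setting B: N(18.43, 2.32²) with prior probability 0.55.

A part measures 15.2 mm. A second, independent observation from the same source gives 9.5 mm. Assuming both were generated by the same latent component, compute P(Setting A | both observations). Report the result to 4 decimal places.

0.9872

P(component k | x) = P(Z=k)·f_k(x) / marginal(x), where marginal(x) = Σ_j P(Z=j)·f_j(x).
Since both observations come from the same component, the likelihood for component k is f_k(x₁)·f_k(x₂).
  p_A = [0.00299358] × [0.214336] = 0.000641633
  p_B = [0.0652406] × [0.000104279] = 6.80324e-06
Weight by the priors:
  P(Z=A)·p_A = 0.45 × 0.000641633 = 0.000288735
  P(Z=B)·p_B = 0.55 × 6.80324e-06 = 3.74178e-06
Sum: 0.000288735 + 3.74178e-06 = 0.000292477
So the posterior for Setting A is 0.000288735 / 0.000292477 ≈ 0.9872.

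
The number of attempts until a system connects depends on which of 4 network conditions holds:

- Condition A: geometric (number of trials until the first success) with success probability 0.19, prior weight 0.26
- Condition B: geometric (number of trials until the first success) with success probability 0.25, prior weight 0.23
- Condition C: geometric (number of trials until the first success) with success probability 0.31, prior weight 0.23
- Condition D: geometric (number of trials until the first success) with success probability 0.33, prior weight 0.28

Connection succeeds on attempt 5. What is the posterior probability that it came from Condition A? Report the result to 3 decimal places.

Posterior ∝ prior × likelihood, so P(k | x) ∝ P(Z=k) f_k(x); normalise over all components.
Component likelihoods at x = 5:
  p_A = 0.19·(1−0.19)^4 = 0.19·0.430467 = 0.0817888
  p_B = 0.25·(1−0.25)^4 = 0.25·0.316406 = 0.0791016
  p_C = 0.31·(1−0.31)^4 = 0.31·0.226671 = 0.0702681
  p_D = 0.33·(1−0.33)^4 = 0.33·0.201511 = 0.0664987
Multiply by the mixture weights:
  P(Z=A)·p_A = 0.26 × 0.0817888 = 0.0212651
  P(Z=B)·p_B = 0.23 × 0.0791016 = 0.0181934
  P(Z=C)·p_C = 0.23 × 0.0702681 = 0.0161617
  P(Z=D)·p_D = 0.28 × 0.0664987 = 0.0186196
Sum: 0.0212651 + 0.0181934 + 0.0161617 + 0.0186196 = 0.0742397
Responsibility of Condition A: 0.0212651 / 0.0742397 ≈ 0.286

0.286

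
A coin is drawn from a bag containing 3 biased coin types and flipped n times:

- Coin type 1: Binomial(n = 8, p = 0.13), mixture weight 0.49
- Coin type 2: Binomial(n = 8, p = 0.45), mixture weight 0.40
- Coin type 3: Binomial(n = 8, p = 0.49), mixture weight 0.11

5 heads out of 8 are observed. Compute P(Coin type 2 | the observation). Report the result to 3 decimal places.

0.743

P(component k | x) = π_k·f_k(x) / marginal(x), where marginal(x) = Σ_j π_j·f_j(x).
Component likelihoods at x = 5 heads out of 8:
  f_1 = 0.00136919
  f_2 = 0.171925
  f_3 = 0.209835
Weight by the priors:
  π_1·f_1 = 0.49 × 0.00136919 = 0.000670901
  π_2·f_2 = 0.40 × 0.171925 = 0.0687699
  π_3·f_3 = 0.11 × 0.209835 = 0.0230819
Denominator: 0.000670901 + 0.0687699 + 0.0230819 = 0.0925227
So the posterior for Coin type 2 is 0.0687699 / 0.0925227 ≈ 0.743.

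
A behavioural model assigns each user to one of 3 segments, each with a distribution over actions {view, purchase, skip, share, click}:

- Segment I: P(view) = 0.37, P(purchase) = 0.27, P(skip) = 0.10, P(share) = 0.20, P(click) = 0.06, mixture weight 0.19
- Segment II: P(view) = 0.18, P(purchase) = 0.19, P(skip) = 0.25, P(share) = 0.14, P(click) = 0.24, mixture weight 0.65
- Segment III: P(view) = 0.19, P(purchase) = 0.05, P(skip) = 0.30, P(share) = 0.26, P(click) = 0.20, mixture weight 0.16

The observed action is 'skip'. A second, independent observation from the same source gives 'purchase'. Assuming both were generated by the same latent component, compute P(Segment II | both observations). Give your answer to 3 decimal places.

0.804

P(component k | x) = w_k·f_k(x) / marginal(x), where marginal(x) = Σ_j w_j·f_j(x).
Since both observations come from the same component, the likelihood for component k is f_k(x₁)·f_k(x₂).
  p_I = [0.1] × [0.27] = 0.027
  p_II = [0.25] × [0.19] = 0.0475
  p_III = [0.3] × [0.05] = 0.015
Multiply by the mixture weights:
  w_I·p_I = 0.19 × 0.027 = 0.00513
  w_II·p_II = 0.65 × 0.0475 = 0.030875
  w_III·p_III = 0.16 × 0.015 = 0.0024
Denominator: 0.00513 + 0.030875 + 0.0024 = 0.038405
Responsibility of Segment II: 0.030875 / 0.038405 ≈ 0.804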